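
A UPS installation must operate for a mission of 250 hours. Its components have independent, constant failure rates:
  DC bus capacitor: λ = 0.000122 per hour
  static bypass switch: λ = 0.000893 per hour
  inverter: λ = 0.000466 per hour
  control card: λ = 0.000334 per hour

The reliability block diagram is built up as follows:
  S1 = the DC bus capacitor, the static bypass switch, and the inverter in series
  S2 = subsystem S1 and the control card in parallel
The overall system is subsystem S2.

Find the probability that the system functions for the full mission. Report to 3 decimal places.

R(DC bus capacitor) = exp(−0.000122 × 250) = 0.96996
R(static bypass switch) = exp(−0.000893 × 250) = 0.79991
R(inverter) = exp(−0.000466 × 250) = 0.89003
R(control card) = exp(−0.000334 × 250) = 0.91989
Series (DC bus capacitor, static bypass switch, and inverter): 0.96996 × 0.79991 × 0.89003 = 0.69056
Parallel ([0.69056] and control card): 1 − (1 − 0.69056)(1 − 0.91989) = 0.975

0.975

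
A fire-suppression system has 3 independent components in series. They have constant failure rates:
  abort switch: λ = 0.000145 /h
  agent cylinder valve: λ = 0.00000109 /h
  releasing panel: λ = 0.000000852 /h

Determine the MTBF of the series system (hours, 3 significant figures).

Series of exponential components: λ_sys = Σ λ_i
λ_sys = 0.000145 + 0.00000109 + 0.000000852 = 1.4694e-04 /h
MTBF = 1 / λ_sys = 6810 h

6810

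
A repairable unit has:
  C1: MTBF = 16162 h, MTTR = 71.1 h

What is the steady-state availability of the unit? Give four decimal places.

A(C1) = MTBF/(MTBF+MTTR) = 16162/(16162+71.1) = 0.9956

0.9956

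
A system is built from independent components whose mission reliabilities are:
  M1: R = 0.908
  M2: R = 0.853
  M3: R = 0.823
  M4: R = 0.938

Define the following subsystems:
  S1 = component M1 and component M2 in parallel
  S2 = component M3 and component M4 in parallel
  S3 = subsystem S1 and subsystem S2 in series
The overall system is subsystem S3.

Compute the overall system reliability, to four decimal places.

Parallel (M1 and M2): 1 − (1 − 0.908000)(1 − 0.853000) = 0.986476
Parallel (M3 and M4): 1 − (1 − 0.823000)(1 − 0.938000) = 0.989026
Series ([0.986476] and [0.989026]): 0.986476 × 0.989026 = 0.9757

0.9757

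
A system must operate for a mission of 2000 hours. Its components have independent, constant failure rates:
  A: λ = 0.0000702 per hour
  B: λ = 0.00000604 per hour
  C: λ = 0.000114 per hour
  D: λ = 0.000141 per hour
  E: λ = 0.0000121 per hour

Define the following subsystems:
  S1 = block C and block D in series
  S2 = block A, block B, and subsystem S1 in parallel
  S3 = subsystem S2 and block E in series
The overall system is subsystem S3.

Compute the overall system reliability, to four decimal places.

R(A) = exp(−0.0000702 × 2000) = 0.869011
R(B) = exp(−0.00000604 × 2000) = 0.987993
R(C) = exp(−0.000114 × 2000) = 0.796124
R(D) = exp(−0.000141 × 2000) = 0.754274
R(E) = exp(−0.0000121 × 2000) = 0.976090
Series (C and D): 0.796124 × 0.754274 = 0.600496
Parallel (A, B, and [0.600496]): 1 − (1 − 0.869011)(1 − 0.987993)(1 − 0.600496) = 0.999372
Series ([0.999372] and E): 0.999372 × 0.976090 = 0.9755

0.9755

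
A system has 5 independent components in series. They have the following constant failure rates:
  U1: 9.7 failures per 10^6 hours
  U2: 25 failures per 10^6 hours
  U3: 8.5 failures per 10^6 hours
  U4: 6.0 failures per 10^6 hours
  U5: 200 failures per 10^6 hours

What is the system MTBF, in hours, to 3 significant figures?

4010

Series of exponential components: λ_sys = Σ λ_i
λ_sys = 0.0000097 + 0.000025 + 0.0000085 + 0.0000060 + 0.00020 = 2.4920e-04 /h
MTBF = 1 / λ_sys = 4010 h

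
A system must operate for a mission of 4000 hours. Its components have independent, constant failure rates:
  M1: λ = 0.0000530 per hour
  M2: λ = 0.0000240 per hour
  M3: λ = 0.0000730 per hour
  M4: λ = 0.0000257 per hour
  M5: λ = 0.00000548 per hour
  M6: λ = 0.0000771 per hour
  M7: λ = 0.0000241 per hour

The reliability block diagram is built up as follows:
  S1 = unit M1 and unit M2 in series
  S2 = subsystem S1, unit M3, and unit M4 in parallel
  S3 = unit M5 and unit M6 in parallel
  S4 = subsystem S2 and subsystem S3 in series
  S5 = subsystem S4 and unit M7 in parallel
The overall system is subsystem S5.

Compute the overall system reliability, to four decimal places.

R(M1) = exp(−0.0000530 × 4000) = 0.808965
R(M2) = exp(−0.0000240 × 4000) = 0.908464
R(M3) = exp(−0.0000730 × 4000) = 0.746769
R(M4) = exp(−0.0000257 × 4000) = 0.902307
R(M5) = exp(−0.00000548 × 4000) = 0.978318
R(M6) = exp(−0.0000771 × 4000) = 0.734621
R(M7) = exp(−0.0000241 × 4000) = 0.908101
Series (M1 and M2): 0.808965 × 0.908464 = 0.734916
Parallel ([0.734916], M3, and M4): 1 − (1 − 0.734916)(1 − 0.746769)(1 − 0.902307) = 0.993442
Parallel (M5 and M6): 1 − (1 − 0.978318)(1 − 0.734621) = 0.994246
Series ([0.993442] and [0.994246]): 0.993442 × 0.994246 = 0.987726
Parallel ([0.987726] and M7): 1 − (1 − 0.987726)(1 − 0.908101) = 0.9989

0.9989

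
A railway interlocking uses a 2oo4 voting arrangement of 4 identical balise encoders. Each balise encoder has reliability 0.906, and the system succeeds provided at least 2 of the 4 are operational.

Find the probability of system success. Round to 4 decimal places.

R = Σ_{i=2}^{4} C(4,i) p^i (1−p)^{4−i} with p = 0.906
C(4,2)·0.906^2·0.094^2 = 0.043517
C(4,3)·0.906^3·0.094^1 = 0.279623
C(4,4)·0.906^4·0.094^0 = 0.673772
Sum = 0.9969

0.9969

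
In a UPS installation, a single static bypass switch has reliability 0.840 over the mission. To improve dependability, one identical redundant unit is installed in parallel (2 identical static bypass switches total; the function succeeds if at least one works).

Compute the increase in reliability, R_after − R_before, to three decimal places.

R_before = 0.840
R_after = 1 − (1 − 0.840)^2 = 0.974
ΔR = 0.974 − 0.840 = 0.134

0.134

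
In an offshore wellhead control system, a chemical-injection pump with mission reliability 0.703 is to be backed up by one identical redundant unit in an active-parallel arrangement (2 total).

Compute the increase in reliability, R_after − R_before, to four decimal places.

R_before = 0.703
R_after = 1 − (1 − 0.703)^2 = 0.9118
ΔR = 0.9118 − 0.703 = 0.2088

0.2088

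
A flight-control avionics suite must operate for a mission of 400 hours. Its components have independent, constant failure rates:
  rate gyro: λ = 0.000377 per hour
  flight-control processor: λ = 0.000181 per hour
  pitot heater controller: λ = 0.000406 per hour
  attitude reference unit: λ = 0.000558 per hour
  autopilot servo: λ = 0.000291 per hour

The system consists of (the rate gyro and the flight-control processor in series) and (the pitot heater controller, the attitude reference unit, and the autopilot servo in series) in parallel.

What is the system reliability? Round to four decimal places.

R(rate gyro) = exp(−0.000377 × 400) = 0.860020
R(flight-control processor) = exp(−0.000181 × 400) = 0.930159
R(pitot heater controller) = exp(−0.000406 × 400) = 0.850101
R(attitude reference unit) = exp(−0.000558 × 400) = 0.799955
R(autopilot servo) = exp(−0.000291 × 400) = 0.890119
Series (rate gyro and flight-control processor): 0.860020 × 0.930159 = 0.799955
Series (pitot heater controller, attitude reference unit, and autopilot servo): 0.850101 × 0.799955 × 0.890119 = 0.605319
Parallel ([0.799955] and [0.605319]): 1 − (1 − 0.799955)(1 − 0.605319) = 0.9210

0.9210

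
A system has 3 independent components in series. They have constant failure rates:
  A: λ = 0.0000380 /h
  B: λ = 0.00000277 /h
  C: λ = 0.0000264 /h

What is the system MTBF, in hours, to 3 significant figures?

14900

Series of exponential components: λ_sys = Σ λ_i
λ_sys = 0.0000380 + 0.00000277 + 0.0000264 = 6.7170e-05 /h
MTBF = 1 / λ_sys = 14900 h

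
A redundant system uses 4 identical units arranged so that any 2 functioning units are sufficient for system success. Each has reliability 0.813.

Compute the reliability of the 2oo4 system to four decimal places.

R = Σ_{i=2}^{4} C(4,i) p^i (1−p)^{4−i} with p = 0.813
C(4,2)·0.813^2·0.187^2 = 0.138681
C(4,3)·0.813^3·0.187^1 = 0.401951
C(4,4)·0.813^4·0.187^0 = 0.436880
Sum = 0.9775

0.9775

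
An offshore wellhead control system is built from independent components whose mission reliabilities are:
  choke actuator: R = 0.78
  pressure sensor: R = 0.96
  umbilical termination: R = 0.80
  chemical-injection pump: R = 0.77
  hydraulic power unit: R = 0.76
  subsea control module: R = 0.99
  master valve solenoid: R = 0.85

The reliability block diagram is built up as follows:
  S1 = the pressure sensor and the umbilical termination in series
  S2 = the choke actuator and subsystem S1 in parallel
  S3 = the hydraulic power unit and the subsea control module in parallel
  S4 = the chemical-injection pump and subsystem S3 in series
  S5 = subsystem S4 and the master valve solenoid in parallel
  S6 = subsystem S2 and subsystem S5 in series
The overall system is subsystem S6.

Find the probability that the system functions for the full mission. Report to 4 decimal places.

Series (pressure sensor and umbilical termination): 0.960000 × 0.800000 = 0.768000
Parallel (choke actuator and [0.768000]): 1 − (1 − 0.780000)(1 − 0.768000) = 0.948960
Parallel (hydraulic power unit and subsea control module): 1 − (1 − 0.760000)(1 − 0.990000) = 0.997600
Series (chemical-injection pump and [0.997600]): 0.770000 × 0.997600 = 0.768152
Parallel ([0.768152] and master valve solenoid): 1 − (1 − 0.768152)(1 − 0.850000) = 0.965223
Series ([0.948960] and [0.965223]): 0.948960 × 0.965223 = 0.9160

0.9160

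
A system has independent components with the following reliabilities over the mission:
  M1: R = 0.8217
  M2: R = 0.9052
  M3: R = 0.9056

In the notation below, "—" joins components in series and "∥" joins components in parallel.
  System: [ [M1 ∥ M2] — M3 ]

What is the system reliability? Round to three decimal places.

Parallel (M1 and M2): 1 − (1 − 0.82170)(1 − 0.90520) = 0.98310
Series ([0.98310] and M3): 0.98310 × 0.90560 = 0.890

0.890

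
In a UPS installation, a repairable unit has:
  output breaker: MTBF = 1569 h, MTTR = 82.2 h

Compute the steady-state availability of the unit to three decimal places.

A(output breaker) = MTBF/(MTBF+MTTR) = 1569/(1569+82.2) = 0.950

0.950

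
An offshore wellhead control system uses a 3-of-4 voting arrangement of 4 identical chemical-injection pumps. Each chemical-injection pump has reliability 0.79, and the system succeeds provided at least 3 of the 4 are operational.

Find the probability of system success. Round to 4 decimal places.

0.8037

R = Σ_{i=3}^{4} C(4,i) p^i (1−p)^{4−i} with p = 0.79
C(4,3)·0.79^3·0.21^1 = 0.414153
C(4,4)·0.79^4·0.21^0 = 0.389501
Sum = 0.8037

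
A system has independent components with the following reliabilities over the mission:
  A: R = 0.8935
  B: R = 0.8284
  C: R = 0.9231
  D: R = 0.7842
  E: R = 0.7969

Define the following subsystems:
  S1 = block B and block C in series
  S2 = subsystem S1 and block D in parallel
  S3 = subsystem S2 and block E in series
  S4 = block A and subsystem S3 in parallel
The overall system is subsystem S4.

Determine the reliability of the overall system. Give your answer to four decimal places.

0.9741

Series (B and C): 0.828400 × 0.923100 = 0.764696
Parallel ([0.764696] and D): 1 − (1 − 0.764696)(1 − 0.784200) = 0.949221
Series ([0.949221] and E): 0.949221 × 0.796900 = 0.756434
Parallel (A and [0.756434]): 1 − (1 − 0.893500)(1 − 0.756434) = 0.9741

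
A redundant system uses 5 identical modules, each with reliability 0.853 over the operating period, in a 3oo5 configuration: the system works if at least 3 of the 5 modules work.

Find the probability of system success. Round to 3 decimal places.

0.975

R = Σ_{i=3}^{5} C(5,i) p^i (1−p)^{5−i} with p = 0.853
C(5,3)·0.853^3·0.147^2 = 0.13412
C(5,4)·0.853^4·0.147^1 = 0.38912
C(5,5)·0.853^5·0.147^0 = 0.45159
Sum = 0.975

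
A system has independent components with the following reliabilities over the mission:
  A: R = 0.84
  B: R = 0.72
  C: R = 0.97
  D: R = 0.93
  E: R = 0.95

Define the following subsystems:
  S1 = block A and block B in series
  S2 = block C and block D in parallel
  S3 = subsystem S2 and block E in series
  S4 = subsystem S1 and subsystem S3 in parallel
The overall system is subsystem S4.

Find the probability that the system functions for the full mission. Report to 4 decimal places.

0.9795

Series (A and B): 0.840000 × 0.720000 = 0.604800
Parallel (C and D): 1 − (1 − 0.970000)(1 − 0.930000) = 0.997900
Series ([0.997900] and E): 0.997900 × 0.950000 = 0.948005
Parallel ([0.604800] and [0.948005]): 1 − (1 − 0.604800)(1 − 0.948005) = 0.9795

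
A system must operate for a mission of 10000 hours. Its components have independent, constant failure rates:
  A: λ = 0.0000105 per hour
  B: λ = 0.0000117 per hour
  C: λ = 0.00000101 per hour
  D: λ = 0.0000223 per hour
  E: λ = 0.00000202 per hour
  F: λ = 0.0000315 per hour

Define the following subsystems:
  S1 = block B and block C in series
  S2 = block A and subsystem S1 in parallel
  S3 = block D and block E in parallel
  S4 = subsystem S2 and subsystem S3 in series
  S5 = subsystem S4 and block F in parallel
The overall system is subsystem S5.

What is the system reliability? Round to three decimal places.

R(A) = exp(−0.0000105 × 10000) = 0.90032
R(B) = exp(−0.0000117 × 10000) = 0.88959
R(C) = exp(−0.00000101 × 10000) = 0.98995
R(D) = exp(−0.0000223 × 10000) = 0.80011
R(E) = exp(−0.00000202 × 10000) = 0.98000
R(F) = exp(−0.0000315 × 10000) = 0.72979
Series (B and C): 0.88959 × 0.98995 = 0.88065
Parallel (A and [0.88065]): 1 − (1 − 0.90032)(1 − 0.88065) = 0.98810
Parallel (D and E): 1 − (1 − 0.80011)(1 − 0.98000) = 0.99600
Series ([0.98810] and [0.99600]): 0.98810 × 0.99600 = 0.98415
Parallel ([0.98415] and F): 1 − (1 − 0.98415)(1 − 0.72979) = 0.996

0.996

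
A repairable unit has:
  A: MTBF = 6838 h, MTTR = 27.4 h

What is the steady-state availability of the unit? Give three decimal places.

0.996

A(A) = MTBF/(MTBF+MTTR) = 6838/(6838+27.4) = 0.996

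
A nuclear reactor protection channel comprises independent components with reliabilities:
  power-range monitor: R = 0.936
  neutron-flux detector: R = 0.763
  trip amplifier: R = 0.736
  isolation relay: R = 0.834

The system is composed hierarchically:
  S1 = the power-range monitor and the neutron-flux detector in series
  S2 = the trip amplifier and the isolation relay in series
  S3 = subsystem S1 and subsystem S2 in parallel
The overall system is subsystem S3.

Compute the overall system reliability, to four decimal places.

0.8896

Series (power-range monitor and neutron-flux detector): 0.936000 × 0.763000 = 0.714168
Series (trip amplifier and isolation relay): 0.736000 × 0.834000 = 0.613824
Parallel ([0.714168] and [0.613824]): 1 − (1 − 0.714168)(1 − 0.613824) = 0.8896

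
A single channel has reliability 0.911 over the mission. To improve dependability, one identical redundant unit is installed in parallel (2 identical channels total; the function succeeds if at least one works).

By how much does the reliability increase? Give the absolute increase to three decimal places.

R_before = 0.911
R_after = 1 − (1 − 0.911)^2 = 0.992
ΔR = 0.992 − 0.911 = 0.081

0.081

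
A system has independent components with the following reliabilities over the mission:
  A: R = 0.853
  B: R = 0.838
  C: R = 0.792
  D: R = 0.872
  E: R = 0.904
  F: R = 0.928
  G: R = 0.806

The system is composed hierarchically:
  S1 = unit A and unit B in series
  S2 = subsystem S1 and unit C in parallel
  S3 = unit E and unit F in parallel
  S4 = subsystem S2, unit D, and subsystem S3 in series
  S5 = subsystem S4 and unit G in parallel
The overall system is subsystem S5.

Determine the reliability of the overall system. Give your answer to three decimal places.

0.964

Series (A and B): 0.85300 × 0.83800 = 0.71481
Parallel ([0.71481] and C): 1 − (1 − 0.71481)(1 − 0.79200) = 0.94068
Parallel (E and F): 1 − (1 − 0.90400)(1 − 0.92800) = 0.99309
Series ([0.94068], D, and [0.99309]): 0.94068 × 0.87200 × 0.99309 = 0.81460
Parallel ([0.81460] and G): 1 − (1 − 0.81460)(1 − 0.80600) = 0.964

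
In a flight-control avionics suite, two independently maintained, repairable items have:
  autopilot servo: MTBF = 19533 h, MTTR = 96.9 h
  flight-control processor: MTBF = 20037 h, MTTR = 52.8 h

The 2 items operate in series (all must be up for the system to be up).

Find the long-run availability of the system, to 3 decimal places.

0.992

A(autopilot servo) = MTBF/(MTBF+MTTR) = 19533/(19533+96.9) = 0.995064
A(flight-control processor) = MTBF/(MTBF+MTTR) = 20037/(20037+52.8) = 0.997372
Series availability: 0.995064 × 0.997372 = 0.992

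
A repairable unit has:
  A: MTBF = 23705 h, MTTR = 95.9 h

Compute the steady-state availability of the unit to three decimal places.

A(A) = MTBF/(MTBF+MTTR) = 23705/(23705+95.9) = 0.996

0.996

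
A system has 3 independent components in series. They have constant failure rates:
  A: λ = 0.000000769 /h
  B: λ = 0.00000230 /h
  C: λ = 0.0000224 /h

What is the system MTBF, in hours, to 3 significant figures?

Series of exponential components: λ_sys = Σ λ_i
λ_sys = 0.000000769 + 0.00000230 + 0.0000224 = 2.5469e-05 /h
MTBF = 1 / λ_sys = 39300 h

39300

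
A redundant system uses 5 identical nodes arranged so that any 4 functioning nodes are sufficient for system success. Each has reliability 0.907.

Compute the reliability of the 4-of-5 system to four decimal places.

R = Σ_{i=4}^{5} C(5,i) p^i (1−p)^{5−i} with p = 0.907
C(5,4)·0.907^4·0.093^1 = 0.314689
C(5,5)·0.907^5·0.093^0 = 0.613813
Sum = 0.9285

0.9285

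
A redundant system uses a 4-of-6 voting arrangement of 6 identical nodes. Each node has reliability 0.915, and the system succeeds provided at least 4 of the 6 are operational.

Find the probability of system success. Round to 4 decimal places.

R = Σ_{i=4}^{6} C(6,i) p^i (1−p)^{6−i} with p = 0.915
C(6,4)·0.915^4·0.085^2 = 0.075965
C(6,5)·0.915^5·0.085^1 = 0.327096
C(6,6)·0.915^6·0.085^0 = 0.586849
Sum = 0.9899

0.9899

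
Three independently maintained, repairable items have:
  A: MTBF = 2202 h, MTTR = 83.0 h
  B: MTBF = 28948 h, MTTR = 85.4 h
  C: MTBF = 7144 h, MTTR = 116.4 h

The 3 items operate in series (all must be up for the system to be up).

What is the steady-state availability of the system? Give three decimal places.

A(A) = MTBF/(MTBF+MTTR) = 2202/(2202+83.0) = 0.963676
A(B) = MTBF/(MTBF+MTTR) = 28948/(28948+85.4) = 0.997059
A(C) = MTBF/(MTBF+MTTR) = 7144/(7144+116.4) = 0.983968
Series availability: 0.963676 × 0.997059 × 0.983968 = 0.945

0.945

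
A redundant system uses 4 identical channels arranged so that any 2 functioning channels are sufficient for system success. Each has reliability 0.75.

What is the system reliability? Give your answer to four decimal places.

0.9492

R = Σ_{i=2}^{4} C(4,i) p^i (1−p)^{4−i} with p = 0.75
C(4,2)·0.75^2·0.25^2 = 0.210938
C(4,3)·0.75^3·0.25^1 = 0.421875
C(4,4)·0.75^4·0.25^0 = 0.316406
Sum = 0.9492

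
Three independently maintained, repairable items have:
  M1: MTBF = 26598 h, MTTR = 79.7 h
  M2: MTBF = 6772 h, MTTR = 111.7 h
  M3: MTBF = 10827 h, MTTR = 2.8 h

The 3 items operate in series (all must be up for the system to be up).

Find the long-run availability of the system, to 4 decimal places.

0.9806

A(M1) = MTBF/(MTBF+MTTR) = 26598/(26598+79.7) = 0.997012
A(M2) = MTBF/(MTBF+MTTR) = 6772/(6772+111.7) = 0.983773
A(M3) = MTBF/(MTBF+MTTR) = 10827/(10827+2.8) = 0.999741
Series availability: 0.997012 × 0.983773 × 0.999741 = 0.9806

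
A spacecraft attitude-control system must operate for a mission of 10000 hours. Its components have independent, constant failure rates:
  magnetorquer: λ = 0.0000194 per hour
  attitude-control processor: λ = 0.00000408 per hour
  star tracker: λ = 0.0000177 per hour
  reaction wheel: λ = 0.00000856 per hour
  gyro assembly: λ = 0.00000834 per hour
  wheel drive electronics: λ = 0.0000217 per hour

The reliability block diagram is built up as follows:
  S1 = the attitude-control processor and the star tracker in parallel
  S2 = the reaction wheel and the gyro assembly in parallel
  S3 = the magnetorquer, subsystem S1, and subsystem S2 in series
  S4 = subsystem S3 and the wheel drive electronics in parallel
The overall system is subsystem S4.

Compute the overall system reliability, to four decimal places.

R(magnetorquer) = exp(−0.0000194 × 10000) = 0.823658
R(attitude-control processor) = exp(−0.00000408 × 10000) = 0.960021
R(star tracker) = exp(−0.0000177 × 10000) = 0.837780
R(reaction wheel) = exp(−0.00000856 × 10000) = 0.917961
R(gyro assembly) = exp(−0.00000834 × 10000) = 0.919983
R(wheel drive electronics) = exp(−0.0000217 × 10000) = 0.804930
Parallel (attitude-control processor and star tracker): 1 − (1 − 0.960021)(1 − 0.837780) = 0.993515
Parallel (reaction wheel and gyro assembly): 1 − (1 − 0.917961)(1 − 0.919983) = 0.993435
Series (magnetorquer, [0.993515], and [0.993435]): 0.823658 × 0.993515 × 0.993435 = 0.812944
Parallel ([0.812944] and wheel drive electronics): 1 − (1 − 0.812944)(1 − 0.804930) = 0.9635

0.9635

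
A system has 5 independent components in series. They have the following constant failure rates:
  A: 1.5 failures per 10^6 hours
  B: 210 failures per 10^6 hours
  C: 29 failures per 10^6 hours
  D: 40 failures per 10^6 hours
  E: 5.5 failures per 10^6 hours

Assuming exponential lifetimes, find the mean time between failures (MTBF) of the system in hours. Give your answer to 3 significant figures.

3500

Series of exponential components: λ_sys = Σ λ_i
λ_sys = 0.0000015 + 0.00021 + 0.000029 + 0.000040 + 0.0000055 = 2.8600e-04 /h
MTBF = 1 / λ_sys = 3500 h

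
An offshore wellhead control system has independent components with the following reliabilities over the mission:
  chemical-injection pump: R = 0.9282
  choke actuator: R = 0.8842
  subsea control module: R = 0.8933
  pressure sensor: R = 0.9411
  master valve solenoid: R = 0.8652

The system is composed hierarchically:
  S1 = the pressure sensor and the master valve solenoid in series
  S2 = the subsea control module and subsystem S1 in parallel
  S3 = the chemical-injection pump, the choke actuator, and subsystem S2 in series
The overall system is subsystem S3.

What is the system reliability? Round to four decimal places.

0.8044

Series (pressure sensor and master valve solenoid): 0.941100 × 0.865200 = 0.814240
Parallel (subsea control module and [0.814240]): 1 − (1 − 0.893300)(1 − 0.814240) = 0.980179
Series (chemical-injection pump, choke actuator, and [0.980179]): 0.928200 × 0.884200 × 0.980179 = 0.8044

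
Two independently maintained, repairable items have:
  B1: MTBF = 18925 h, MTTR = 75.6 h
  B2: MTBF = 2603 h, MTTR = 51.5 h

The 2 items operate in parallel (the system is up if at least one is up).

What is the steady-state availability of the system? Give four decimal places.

A(B1) = MTBF/(MTBF+MTTR) = 18925/(18925+75.6) = 0.996021
A(B2) = MTBF/(MTBF+MTTR) = 2603/(2603+51.5) = 0.980599
Parallel availability: 1 − (1 − 0.996021)(1 − 0.980599) = 0.9999

0.9999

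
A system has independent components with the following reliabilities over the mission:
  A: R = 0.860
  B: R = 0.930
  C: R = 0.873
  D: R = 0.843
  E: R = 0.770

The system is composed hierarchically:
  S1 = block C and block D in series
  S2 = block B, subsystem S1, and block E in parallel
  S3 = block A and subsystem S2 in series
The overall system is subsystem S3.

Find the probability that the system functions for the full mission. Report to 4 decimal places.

0.8563

Series (C and D): 0.873000 × 0.843000 = 0.735939
Parallel (B, [0.735939], and E): 1 − (1 − 0.930000)(1 − 0.735939)(1 − 0.770000) = 0.995749
Series (A and [0.995749]): 0.860000 × 0.995749 = 0.8563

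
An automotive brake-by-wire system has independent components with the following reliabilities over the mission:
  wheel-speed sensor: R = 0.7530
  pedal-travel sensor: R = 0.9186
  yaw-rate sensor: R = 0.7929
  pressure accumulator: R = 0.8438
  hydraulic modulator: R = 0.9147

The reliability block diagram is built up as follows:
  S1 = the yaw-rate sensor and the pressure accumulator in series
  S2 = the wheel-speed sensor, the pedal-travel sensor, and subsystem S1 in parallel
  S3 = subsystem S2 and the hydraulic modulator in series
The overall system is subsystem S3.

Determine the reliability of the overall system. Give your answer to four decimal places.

0.9086

Series (yaw-rate sensor and pressure accumulator): 0.792900 × 0.843800 = 0.669049
Parallel (wheel-speed sensor, pedal-travel sensor, and [0.669049]): 1 − (1 − 0.753000)(1 − 0.918600)(1 − 0.669049) = 0.993346
Series ([0.993346] and hydraulic modulator): 0.993346 × 0.914700 = 0.9086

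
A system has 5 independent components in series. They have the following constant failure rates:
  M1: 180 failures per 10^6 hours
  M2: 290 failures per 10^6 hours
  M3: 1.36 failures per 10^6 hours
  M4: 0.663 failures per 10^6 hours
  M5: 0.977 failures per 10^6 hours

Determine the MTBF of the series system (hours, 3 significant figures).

2110

Series of exponential components: λ_sys = Σ λ_i
λ_sys = 0.000180 + 0.000290 + 0.00000136 + 0.000000663 + 0.000000977 = 4.7300e-04 /h
MTBF = 1 / λ_sys = 2110 h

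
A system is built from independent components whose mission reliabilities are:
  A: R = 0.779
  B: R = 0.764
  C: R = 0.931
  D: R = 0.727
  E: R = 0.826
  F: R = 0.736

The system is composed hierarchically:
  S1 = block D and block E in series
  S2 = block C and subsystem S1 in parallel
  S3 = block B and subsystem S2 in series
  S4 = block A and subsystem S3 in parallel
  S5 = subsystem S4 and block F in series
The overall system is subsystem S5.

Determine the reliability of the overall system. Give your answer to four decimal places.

Series (D and E): 0.727000 × 0.826000 = 0.600502
Parallel (C and [0.600502]): 1 − (1 − 0.931000)(1 − 0.600502) = 0.972435
Series (B and [0.972435]): 0.764000 × 0.972435 = 0.742940
Parallel (A and [0.742940]): 1 − (1 − 0.779000)(1 − 0.742940) = 0.943190
Series ([0.943190] and F): 0.943190 × 0.736000 = 0.6942

0.6942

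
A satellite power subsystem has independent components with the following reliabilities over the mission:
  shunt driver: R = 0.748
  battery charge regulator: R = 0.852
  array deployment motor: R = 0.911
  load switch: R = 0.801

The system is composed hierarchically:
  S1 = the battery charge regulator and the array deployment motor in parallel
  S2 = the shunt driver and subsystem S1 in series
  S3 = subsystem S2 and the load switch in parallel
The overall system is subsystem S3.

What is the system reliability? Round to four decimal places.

0.9479

Parallel (battery charge regulator and array deployment motor): 1 − (1 − 0.852000)(1 − 0.911000) = 0.986828
Series (shunt driver and [0.986828]): 0.748000 × 0.986828 = 0.738147
Parallel ([0.738147] and load switch): 1 − (1 − 0.738147)(1 − 0.801000) = 0.9479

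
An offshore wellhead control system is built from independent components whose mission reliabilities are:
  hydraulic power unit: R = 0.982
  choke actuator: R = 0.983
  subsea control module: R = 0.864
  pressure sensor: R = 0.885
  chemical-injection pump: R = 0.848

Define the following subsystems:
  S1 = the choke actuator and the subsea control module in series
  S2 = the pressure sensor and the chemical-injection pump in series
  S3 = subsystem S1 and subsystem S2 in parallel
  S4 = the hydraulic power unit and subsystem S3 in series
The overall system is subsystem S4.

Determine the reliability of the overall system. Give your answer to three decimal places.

Series (choke actuator and subsea control module): 0.98300 × 0.86400 = 0.84931
Series (pressure sensor and chemical-injection pump): 0.88500 × 0.84800 = 0.75048
Parallel ([0.84931] and [0.75048]): 1 − (1 − 0.84931)(1 − 0.75048) = 0.96240
Series (hydraulic power unit and [0.96240]): 0.98200 × 0.96240 = 0.945

0.945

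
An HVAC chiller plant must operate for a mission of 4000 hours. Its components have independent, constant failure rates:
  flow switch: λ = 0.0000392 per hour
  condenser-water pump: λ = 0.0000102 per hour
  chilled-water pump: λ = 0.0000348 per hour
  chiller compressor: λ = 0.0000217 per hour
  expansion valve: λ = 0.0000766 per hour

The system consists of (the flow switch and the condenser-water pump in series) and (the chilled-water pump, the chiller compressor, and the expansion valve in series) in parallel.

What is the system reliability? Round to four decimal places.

0.9260

R(flow switch) = exp(−0.0000392 × 4000) = 0.854875
R(condenser-water pump) = exp(−0.0000102 × 4000) = 0.960021
R(chilled-water pump) = exp(−0.0000348 × 4000) = 0.870054
R(chiller compressor) = exp(−0.0000217 × 4000) = 0.916860
R(expansion valve) = exp(−0.0000766 × 4000) = 0.736092
Series (flow switch and condenser-water pump): 0.854875 × 0.960021 = 0.820698
Series (chilled-water pump, chiller compressor, and expansion valve): 0.870054 × 0.916860 × 0.736092 = 0.587194
Parallel ([0.820698] and [0.587194]): 1 − (1 − 0.820698)(1 − 0.587194) = 0.9260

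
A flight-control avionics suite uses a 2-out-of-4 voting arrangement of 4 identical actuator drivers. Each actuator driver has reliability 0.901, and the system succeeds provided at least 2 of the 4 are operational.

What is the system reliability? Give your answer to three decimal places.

0.996

R = Σ_{i=2}^{4} C(4,i) p^i (1−p)^{4−i} with p = 0.901
C(4,2)·0.901^2·0.099^2 = 0.04774
C(4,3)·0.901^3·0.099^1 = 0.28965
C(4,4)·0.901^4·0.099^0 = 0.65902
Sum = 0.996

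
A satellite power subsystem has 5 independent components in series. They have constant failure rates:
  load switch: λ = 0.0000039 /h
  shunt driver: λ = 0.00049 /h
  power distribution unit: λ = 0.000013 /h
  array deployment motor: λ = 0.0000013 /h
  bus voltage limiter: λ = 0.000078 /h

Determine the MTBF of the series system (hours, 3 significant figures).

Series of exponential components: λ_sys = Σ λ_i
λ_sys = 0.0000039 + 0.00049 + 0.000013 + 0.0000013 + 0.000078 = 5.8620e-04 /h
MTBF = 1 / λ_sys = 1710 h

1710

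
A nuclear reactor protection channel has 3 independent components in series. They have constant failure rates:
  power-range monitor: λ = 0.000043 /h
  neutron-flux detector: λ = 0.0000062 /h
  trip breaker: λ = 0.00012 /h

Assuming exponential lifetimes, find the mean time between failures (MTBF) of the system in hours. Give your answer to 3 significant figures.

Series of exponential components: λ_sys = Σ λ_i
λ_sys = 0.000043 + 0.0000062 + 0.00012 = 1.6920e-04 /h
MTBF = 1 / λ_sys = 5910 h

5910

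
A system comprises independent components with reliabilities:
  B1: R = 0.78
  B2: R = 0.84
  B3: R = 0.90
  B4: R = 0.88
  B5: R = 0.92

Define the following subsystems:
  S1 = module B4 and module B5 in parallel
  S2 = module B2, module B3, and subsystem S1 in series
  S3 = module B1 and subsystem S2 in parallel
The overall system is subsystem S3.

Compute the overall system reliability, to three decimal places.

0.945

Parallel (B4 and B5): 1 − (1 − 0.88000)(1 − 0.92000) = 0.99040
Series (B2, B3, and [0.99040]): 0.84000 × 0.90000 × 0.99040 = 0.74874
Parallel (B1 and [0.74874]): 1 − (1 − 0.78000)(1 − 0.74874) = 0.945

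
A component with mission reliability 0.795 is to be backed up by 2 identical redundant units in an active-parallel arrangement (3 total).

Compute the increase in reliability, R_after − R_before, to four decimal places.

0.1964

R_before = 0.795
R_after = 1 − (1 − 0.795)^3 = 0.9914
ΔR = 0.9914 − 0.795 = 0.1964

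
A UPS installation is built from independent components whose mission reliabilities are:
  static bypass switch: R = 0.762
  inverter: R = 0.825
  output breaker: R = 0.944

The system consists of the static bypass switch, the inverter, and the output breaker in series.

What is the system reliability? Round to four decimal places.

Series (static bypass switch, inverter, and output breaker): 0.762000 × 0.825000 × 0.944000 = 0.5934

0.5934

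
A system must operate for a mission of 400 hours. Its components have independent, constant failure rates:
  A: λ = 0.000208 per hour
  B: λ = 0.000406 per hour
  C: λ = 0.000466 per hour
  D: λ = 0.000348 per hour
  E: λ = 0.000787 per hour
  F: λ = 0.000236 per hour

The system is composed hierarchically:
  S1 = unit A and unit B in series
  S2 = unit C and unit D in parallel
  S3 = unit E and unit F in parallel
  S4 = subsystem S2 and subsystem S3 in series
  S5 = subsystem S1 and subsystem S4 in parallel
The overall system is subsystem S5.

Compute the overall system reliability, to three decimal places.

0.990

R(A) = exp(−0.000208 × 400) = 0.92017
R(B) = exp(−0.000406 × 400) = 0.85010
R(C) = exp(−0.000466 × 400) = 0.82994
R(D) = exp(−0.000348 × 400) = 0.87005
R(E) = exp(−0.000787 × 400) = 0.72993
R(F) = exp(−0.000236 × 400) = 0.90992
Series (A and B): 0.92017 × 0.85010 = 0.78224
Parallel (C and D): 1 − (1 − 0.82994)(1 − 0.87005) = 0.97790
Parallel (E and F): 1 − (1 − 0.72993)(1 − 0.90992) = 0.97567
Series ([0.97790] and [0.97567]): 0.97790 × 0.97567 = 0.95411
Parallel ([0.78224] and [0.95411]): 1 − (1 − 0.78224)(1 − 0.95411) = 0.990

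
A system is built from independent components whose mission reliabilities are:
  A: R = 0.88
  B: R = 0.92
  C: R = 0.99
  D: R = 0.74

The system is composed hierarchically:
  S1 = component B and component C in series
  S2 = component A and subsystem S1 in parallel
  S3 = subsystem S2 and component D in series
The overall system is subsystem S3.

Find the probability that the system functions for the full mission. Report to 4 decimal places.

Series (B and C): 0.920000 × 0.990000 = 0.910800
Parallel (A and [0.910800]): 1 − (1 − 0.880000)(1 − 0.910800) = 0.989296
Series ([0.989296] and D): 0.989296 × 0.740000 = 0.7321

0.7321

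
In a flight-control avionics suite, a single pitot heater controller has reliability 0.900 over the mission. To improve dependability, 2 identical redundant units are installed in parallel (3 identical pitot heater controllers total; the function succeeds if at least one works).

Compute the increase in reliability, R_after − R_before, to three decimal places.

0.099

R_before = 0.900
R_after = 1 − (1 − 0.900)^3 = 0.999
ΔR = 0.999 − 0.900 = 0.099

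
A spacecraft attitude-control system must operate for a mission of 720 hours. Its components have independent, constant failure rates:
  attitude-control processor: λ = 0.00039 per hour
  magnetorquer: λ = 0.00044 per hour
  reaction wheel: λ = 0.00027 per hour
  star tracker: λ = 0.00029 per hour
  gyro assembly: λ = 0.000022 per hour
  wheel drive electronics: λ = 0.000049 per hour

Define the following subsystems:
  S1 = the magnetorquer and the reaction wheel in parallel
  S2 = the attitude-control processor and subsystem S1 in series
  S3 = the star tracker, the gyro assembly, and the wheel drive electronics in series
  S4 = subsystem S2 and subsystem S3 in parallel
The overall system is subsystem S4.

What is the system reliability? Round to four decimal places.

0.9357

R(attitude-control processor) = exp(−0.00039 × 720) = 0.755179
R(magnetorquer) = exp(−0.00044 × 720) = 0.728476
R(reaction wheel) = exp(−0.00027 × 720) = 0.823329
R(star tracker) = exp(−0.00029 × 720) = 0.811558
R(gyro assembly) = exp(−0.000022 × 720) = 0.984285
R(wheel drive electronics) = exp(−0.000049 × 720) = 0.965335
Parallel (magnetorquer and reaction wheel): 1 − (1 − 0.728476)(1 − 0.823329) = 0.952030
Series (attitude-control processor and [0.952030]): 0.755179 × 0.952030 = 0.718953
Series (star tracker, gyro assembly, and wheel drive electronics): 0.811558 × 0.984285 × 0.965335 = 0.771114
Parallel ([0.718953] and [0.771114]): 1 − (1 − 0.718953)(1 − 0.771114) = 0.9357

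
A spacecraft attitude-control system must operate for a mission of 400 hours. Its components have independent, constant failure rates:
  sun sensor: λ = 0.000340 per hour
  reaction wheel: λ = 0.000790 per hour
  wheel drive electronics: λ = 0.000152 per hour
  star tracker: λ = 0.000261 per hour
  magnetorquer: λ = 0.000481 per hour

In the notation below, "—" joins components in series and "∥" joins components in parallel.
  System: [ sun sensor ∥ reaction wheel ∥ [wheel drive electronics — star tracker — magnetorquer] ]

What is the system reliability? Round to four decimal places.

0.9896

R(sun sensor) = exp(−0.000340 × 400) = 0.872843
R(reaction wheel) = exp(−0.000790 × 400) = 0.729059
R(wheel drive electronics) = exp(−0.000152 × 400) = 0.941011
R(star tracker) = exp(−0.000261 × 400) = 0.900865
R(magnetorquer) = exp(−0.000481 × 400) = 0.824977
Series (wheel drive electronics, star tracker, and magnetorquer): 0.941011 × 0.900865 × 0.824977 = 0.699353
Parallel (sun sensor, reaction wheel, and [0.699353]): 1 − (1 − 0.872843)(1 − 0.729059)(1 − 0.699353) = 0.9896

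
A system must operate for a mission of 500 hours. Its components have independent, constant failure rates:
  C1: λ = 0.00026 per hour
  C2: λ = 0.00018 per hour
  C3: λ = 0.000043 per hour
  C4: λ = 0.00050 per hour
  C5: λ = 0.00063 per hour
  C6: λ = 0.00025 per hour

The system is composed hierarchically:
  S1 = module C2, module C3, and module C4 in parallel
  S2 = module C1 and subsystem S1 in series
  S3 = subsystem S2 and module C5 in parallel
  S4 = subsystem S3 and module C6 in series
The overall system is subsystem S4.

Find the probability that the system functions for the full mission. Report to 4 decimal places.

R(C1) = exp(−0.00026 × 500) = 0.878095
R(C2) = exp(−0.00018 × 500) = 0.913931
R(C3) = exp(−0.000043 × 500) = 0.978729
R(C4) = exp(−0.00050 × 500) = 0.778801
R(C5) = exp(−0.00063 × 500) = 0.729789
R(C6) = exp(−0.00025 × 500) = 0.882497
Parallel (C2, C3, and C4): 1 − (1 − 0.913931)(1 − 0.978729)(1 − 0.778801) = 0.999595
Series (C1 and [0.999595]): 0.878095 × 0.999595 = 0.877739
Parallel ([0.877739] and C5): 1 − (1 − 0.877739)(1 − 0.729789) = 0.966964
Series ([0.966964] and C6): 0.966964 × 0.882497 = 0.8533

0.8533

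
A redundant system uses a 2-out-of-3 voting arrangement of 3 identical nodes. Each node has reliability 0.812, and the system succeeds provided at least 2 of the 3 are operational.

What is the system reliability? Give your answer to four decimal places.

R = Σ_{i=2}^{3} C(3,i) p^i (1−p)^{3−i} with p = 0.812
C(3,2)·0.812^2·0.188^1 = 0.371870
C(3,3)·0.812^3·0.188^0 = 0.535387
Sum = 0.9073

0.9073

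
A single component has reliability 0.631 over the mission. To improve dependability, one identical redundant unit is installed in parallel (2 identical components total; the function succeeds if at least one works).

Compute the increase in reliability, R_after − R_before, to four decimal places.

0.2328

R_before = 0.631
R_after = 1 − (1 − 0.631)^2 = 0.8638
ΔR = 0.8638 − 0.631 = 0.2328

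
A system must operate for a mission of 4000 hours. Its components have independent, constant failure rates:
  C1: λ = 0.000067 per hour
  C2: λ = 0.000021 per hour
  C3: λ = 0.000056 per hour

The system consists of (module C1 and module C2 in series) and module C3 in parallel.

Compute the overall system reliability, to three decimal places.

R(C1) = exp(−0.000067 × 4000) = 0.76491
R(C2) = exp(−0.000021 × 4000) = 0.91943
R(C3) = exp(−0.000056 × 4000) = 0.79932
Series (C1 and C2): 0.76491 × 0.91943 = 0.70328
Parallel ([0.70328] and C3): 1 − (1 − 0.70328)(1 − 0.79932) = 0.940

0.940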